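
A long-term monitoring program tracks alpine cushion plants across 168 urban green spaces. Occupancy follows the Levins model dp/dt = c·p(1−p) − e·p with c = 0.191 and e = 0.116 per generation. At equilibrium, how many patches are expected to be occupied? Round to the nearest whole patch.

p* = 1 − e/c = 1 − 0.116/0.191 = 0.3927.
Expected occupied patches = N × p* = 168 × 0.3927 = 65.97 ≈ 66.

66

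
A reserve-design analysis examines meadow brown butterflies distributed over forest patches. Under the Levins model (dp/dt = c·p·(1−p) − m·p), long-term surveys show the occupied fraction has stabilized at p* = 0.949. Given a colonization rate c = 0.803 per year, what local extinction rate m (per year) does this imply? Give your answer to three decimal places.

0.041

At equilibrium c(1−p*) = m.
m = 0.803 × (1 − 0.949) = 0.803 × 0.0510 = 0.0410.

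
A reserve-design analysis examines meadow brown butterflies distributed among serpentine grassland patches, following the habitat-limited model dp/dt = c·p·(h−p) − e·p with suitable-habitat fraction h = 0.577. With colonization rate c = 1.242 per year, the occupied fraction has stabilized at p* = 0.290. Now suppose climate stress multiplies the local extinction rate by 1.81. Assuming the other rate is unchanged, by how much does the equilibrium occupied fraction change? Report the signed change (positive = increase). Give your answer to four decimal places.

Balance c(h−p*) = e gives e = 1.242×(0.577 − 0.29000) = 0.35645.
New p* = 0.577 − e/c = 0.577 − 0.64517/1.24200 = 0.05754.
Δp* = 0.05754 − 0.29000 = -0.23246.

-0.2325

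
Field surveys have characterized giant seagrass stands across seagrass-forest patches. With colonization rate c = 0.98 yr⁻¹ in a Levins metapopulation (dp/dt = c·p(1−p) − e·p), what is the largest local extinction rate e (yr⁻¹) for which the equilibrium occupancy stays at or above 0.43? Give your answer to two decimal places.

1 − e/c ≥ 0.43 ⇒ e ≤ c(1 − 0.43) = 0.98 × 0.5700.
e_max = 0.5586.

0.56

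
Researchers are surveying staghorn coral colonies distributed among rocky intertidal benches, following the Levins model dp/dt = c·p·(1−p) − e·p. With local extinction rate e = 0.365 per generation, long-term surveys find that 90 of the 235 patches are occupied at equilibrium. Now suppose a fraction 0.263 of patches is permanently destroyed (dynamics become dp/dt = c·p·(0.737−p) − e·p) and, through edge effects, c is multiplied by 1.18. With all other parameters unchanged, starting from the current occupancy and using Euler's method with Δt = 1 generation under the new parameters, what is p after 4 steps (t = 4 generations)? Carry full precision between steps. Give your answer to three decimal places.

Observed p* = 90/235 = 0.38298.
Balance c(1−p*) = e gives c = e/(1 − 0.38298) = 0.365/0.61702 = 0.59155.
Starting from p₀ = 0.38298; update p ← p + (dp/dt)·Δt with the new parameters.
p: 0.38298 → 0.33783  (Δp = -0.04515)
p: 0.33783 → 0.30865  (Δp = -0.02918)
p: 0.30865 → 0.28828  (Δp = -0.02037)
p: 0.28828 → 0.27335  (Δp = -0.01493)

0.273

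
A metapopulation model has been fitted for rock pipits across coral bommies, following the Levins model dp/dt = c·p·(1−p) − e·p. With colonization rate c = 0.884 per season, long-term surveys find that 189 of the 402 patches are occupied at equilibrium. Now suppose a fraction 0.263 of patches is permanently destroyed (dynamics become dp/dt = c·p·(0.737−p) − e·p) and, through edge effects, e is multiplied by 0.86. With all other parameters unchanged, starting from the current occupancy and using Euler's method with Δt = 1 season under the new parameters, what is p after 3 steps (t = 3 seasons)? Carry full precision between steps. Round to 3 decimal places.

0.331

Observed p* = 189/402 = 0.47015.
Balance c(1−p*) = e gives e = 0.884×(1 − 0.47015) = 0.46839.
Starting from p₀ = 0.47015; update p ← p + (dp/dt)·Δt with the new parameters.
step 1: Δp = -0.07848, p = 0.39167
step 2: Δp = -0.03821, p = 0.35347
step 3: Δp = -0.02254, p = 0.33093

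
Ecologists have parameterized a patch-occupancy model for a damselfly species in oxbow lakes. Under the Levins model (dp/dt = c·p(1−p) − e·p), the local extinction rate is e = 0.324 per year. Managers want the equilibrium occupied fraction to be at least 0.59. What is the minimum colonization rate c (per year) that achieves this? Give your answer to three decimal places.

0.790

p* = 1 − e/c ≥ 0.59 requires e/c ≤ 0.4100, i.e. c ≥ e/0.4100.
c_min = 0.324/0.4100 = 0.7902.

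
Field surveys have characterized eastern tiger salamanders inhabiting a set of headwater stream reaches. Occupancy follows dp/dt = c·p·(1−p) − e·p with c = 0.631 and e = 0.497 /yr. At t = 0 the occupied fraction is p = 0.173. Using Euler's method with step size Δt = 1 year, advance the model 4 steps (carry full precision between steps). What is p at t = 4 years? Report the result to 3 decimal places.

Update rule: p ← p + [c·p·(1−p) − e·p]·Δt with Δt = 1.
  1  |  dp/dt·Δt = +0.004297  |  p_1 = 0.177297
  2  |  dp/dt·Δt = +0.003923  |  p_2 = 0.181220
  3  |  dp/dt·Δt = +0.003561  |  p_3 = 0.184781
  4  |  dp/dt·Δt = +0.003216  |  p_4 = 0.187996

0.188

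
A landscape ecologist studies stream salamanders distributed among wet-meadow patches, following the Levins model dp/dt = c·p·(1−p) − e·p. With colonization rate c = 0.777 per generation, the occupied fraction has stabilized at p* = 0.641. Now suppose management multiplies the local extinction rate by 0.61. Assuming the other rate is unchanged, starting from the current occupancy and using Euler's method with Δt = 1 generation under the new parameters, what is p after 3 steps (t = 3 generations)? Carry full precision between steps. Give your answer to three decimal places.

Balance c(1−p*) = e gives e = 0.777×(1 − 0.64100) = 0.27894.
Starting from p₀ = 0.64100; update p ← p + (dp/dt)·Δt with the new parameters.
t = 1: p = 0.64100 + (+0.06973) = 0.71073
t = 2: p = 0.71073 + (+0.03881) = 0.74954
t = 3: p = 0.74954 + (+0.01833) = 0.76787

0.768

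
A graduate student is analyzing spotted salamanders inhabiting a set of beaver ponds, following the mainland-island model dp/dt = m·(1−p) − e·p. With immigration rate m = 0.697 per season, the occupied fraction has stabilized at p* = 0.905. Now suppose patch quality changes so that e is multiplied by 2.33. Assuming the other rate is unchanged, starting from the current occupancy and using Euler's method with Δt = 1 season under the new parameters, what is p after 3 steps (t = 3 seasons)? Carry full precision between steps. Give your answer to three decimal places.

Balance m(1−p*) = e·p* gives e = m(1−p*)/p* = 0.697×0.09500/0.90500 = 0.07317.
Starting from p₀ = 0.90500; update p ← p + (dp/dt)·Δt with the new parameters.
step 1: Δp = -0.08807, p = 0.81693
step 2: Δp = -0.01167, p = 0.80526
step 3: Δp = -0.00155, p = 0.80372

0.804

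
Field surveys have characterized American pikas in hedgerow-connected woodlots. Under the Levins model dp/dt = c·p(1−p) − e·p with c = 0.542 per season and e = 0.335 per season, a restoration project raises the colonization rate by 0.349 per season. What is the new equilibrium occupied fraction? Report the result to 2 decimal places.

0.62

Before: p* = 1 − 0.335/0.542 = 0.3819.
After the change, c = 0.891, e = 0.335, so p* = 1 − 0.335/0.891 = 0.6240.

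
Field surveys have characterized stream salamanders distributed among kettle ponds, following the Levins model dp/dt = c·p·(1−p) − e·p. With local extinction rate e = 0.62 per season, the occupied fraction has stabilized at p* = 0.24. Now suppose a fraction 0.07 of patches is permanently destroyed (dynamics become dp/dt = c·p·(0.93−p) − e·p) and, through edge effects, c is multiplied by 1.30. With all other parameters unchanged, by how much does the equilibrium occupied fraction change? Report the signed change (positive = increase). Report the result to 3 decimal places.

0.105

Balance c(1−p*) = e gives c = e/(1 − 0.24000) = 0.62/0.76000 = 0.81579.
New p* = 0.93 − e/c = 0.93 − 0.62000/1.06053 = 0.34539.
Δp* = 0.34539 − 0.24000 = +0.10539.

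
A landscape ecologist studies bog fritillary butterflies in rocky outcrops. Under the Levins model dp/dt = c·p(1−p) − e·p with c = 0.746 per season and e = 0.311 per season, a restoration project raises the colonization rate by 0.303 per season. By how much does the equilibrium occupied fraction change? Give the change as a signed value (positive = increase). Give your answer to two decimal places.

0.12

Before: p* = 1 − 0.311/0.746 = 0.5831.
After the change, c = 1.049, e = 0.311, so p* = 1 − 0.311/1.049 = 0.7035.
Δp* = 0.7035 − 0.5831 = +0.1204.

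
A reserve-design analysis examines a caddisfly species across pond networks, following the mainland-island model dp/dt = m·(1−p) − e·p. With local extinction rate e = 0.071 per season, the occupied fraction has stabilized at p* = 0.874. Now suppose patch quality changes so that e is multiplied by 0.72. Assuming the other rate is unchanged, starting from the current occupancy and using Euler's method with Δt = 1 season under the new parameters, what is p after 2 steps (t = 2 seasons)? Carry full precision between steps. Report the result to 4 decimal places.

Balance m(1−p*) = e·p* gives m = e·p*/(1−p*) = 0.071×0.87400/0.12600 = 0.49249.
Starting from p₀ = 0.87400; update p ← p + (dp/dt)·Δt with the new parameters.
  1  |  dp/dt·Δt = +0.017375  |  p_1 = 0.891375
  2  |  dp/dt·Δt = +0.007930  |  p_2 = 0.899305

0.8993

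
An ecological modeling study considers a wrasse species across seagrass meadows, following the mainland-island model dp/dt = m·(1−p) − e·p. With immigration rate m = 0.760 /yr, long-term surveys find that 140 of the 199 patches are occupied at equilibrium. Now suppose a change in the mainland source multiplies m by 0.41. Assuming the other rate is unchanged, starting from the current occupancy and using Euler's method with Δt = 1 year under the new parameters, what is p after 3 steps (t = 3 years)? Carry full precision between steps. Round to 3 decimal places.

0.504

Observed p* = 140/199 = 0.70352.
Balance m(1−p*) = e·p* gives e = m(1−p*)/p* = 0.760×0.29648/0.70352 = 0.32029.
Starting from p₀ = 0.70352; update p ← p + (dp/dt)·Δt with the new parameters.
step 1: Δp = -0.13294, p = 0.57057
step 2: Δp = -0.04894, p = 0.52164
step 3: Δp = -0.01801, p = 0.50362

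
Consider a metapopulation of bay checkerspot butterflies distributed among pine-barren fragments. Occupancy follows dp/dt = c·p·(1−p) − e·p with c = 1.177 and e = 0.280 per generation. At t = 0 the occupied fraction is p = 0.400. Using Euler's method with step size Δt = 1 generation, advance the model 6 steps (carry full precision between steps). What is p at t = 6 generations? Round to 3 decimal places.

Update rule: p ← p + [c·p·(1−p) − e·p]·Δt with Δt = 1.
  1  |  dp/dt·Δt = +0.170480  |  p_1 = 0.570480
  2  |  dp/dt·Δt = +0.128669  |  p_2 = 0.699149
  3  |  dp/dt·Δt = +0.051808  |  p_3 = 0.750957
  4  |  dp/dt·Δt = +0.009855  |  p_4 = 0.760812
  5  |  dp/dt·Δt = +0.001159  |  p_5 = 0.761972
  6  |  dp/dt·Δt = +0.000121  |  p_6 = 0.762093

0.762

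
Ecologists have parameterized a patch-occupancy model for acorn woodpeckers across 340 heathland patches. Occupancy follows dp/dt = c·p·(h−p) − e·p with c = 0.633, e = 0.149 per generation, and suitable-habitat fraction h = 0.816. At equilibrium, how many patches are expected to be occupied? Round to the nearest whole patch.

197

p* = h − e/c = 0.816 − 0.2354 = 0.5806.
Expected occupied patches = N × p* = 340 × 0.5806 = 197.41 ≈ 197.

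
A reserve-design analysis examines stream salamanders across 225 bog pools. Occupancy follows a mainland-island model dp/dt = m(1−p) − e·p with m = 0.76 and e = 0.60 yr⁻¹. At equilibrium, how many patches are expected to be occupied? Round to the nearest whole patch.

p* = m/(m+e) = 0.76/1.3600 = 0.5588.
Expected occupied patches = N × p* = 225 × 0.5588 = 125.74 ≈ 126.

126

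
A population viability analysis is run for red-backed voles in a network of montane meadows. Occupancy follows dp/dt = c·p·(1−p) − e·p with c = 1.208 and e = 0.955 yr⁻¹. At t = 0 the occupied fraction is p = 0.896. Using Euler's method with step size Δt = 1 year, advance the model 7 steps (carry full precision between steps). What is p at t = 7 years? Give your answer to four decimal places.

0.1958

Update rule: p ← p + [c·p·(1−p) − e·p]·Δt with Δt = 1.
t = 1: p = 0.89600 + (-0.74311) = 0.15289
t = 2: p = 0.15289 + (+0.01044) = 0.16333
t = 3: p = 0.16333 + (+0.00910) = 0.17243
t = 4: p = 0.17243 + (+0.00771) = 0.18014
t = 5: p = 0.18014 + (+0.00638) = 0.18651
t = 6: p = 0.18651 + (+0.00517) = 0.19168
t = 7: p = 0.19168 + (+0.00411) = 0.19579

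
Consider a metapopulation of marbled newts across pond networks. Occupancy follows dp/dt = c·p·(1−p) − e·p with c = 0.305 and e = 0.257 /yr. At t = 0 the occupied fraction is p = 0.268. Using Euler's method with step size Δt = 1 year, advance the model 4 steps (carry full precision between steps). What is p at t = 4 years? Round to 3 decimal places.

Update rule: p ← p + [c·p·(1−p) − e·p]·Δt with Δt = 1.
  1  |  dp/dt·Δt = -0.009042  |  p_1 = 0.258958
  2  |  dp/dt·Δt = -0.008023  |  p_2 = 0.250935
  3  |  dp/dt·Δt = -0.007160  |  p_3 = 0.243774
  4  |  dp/dt·Δt = -0.006424  |  p_4 = 0.237350

0.237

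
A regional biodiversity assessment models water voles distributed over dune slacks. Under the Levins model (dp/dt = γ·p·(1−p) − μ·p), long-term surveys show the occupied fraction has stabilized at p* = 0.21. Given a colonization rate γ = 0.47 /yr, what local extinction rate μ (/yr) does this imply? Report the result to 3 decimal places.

At equilibrium γ(1−p*) = μ.
μ = 0.47 × (1 − 0.21) = 0.47 × 0.7900 = 0.3713.

0.371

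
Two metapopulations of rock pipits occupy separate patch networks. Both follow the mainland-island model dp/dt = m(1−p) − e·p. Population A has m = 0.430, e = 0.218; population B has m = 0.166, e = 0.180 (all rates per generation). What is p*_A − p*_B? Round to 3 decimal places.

A: p*_A = m/(m+e) = 0.430/0.6480 = 0.6636.
B: p*_B = 0.166/0.3460 = 0.4798.
p*_A − p*_B = 0.6636 − 0.4798 = 0.1838.

0.184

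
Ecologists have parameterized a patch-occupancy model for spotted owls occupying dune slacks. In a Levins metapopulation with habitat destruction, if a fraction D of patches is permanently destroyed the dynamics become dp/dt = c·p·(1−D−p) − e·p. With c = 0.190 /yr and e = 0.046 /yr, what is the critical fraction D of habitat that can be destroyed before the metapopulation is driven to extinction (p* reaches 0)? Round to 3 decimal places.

0.758

The nontrivial equilibrium is p* = (1−D) − e/c; extinction occurs when this hits zero.
So D_crit = 1 − e/c = 1 − 0.046/0.190 = 1 − 0.2421 = 0.7579.
This equals the undisturbed p*, a classic result of Lande's extension.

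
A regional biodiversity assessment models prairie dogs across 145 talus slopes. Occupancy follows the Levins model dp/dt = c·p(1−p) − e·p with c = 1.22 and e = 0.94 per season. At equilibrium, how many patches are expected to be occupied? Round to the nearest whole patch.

33

p* = 1 − e/c = 1 − 0.94/1.22 = 0.2295.
Expected occupied patches = N × p* = 145 × 0.2295 = 33.28 ≈ 33.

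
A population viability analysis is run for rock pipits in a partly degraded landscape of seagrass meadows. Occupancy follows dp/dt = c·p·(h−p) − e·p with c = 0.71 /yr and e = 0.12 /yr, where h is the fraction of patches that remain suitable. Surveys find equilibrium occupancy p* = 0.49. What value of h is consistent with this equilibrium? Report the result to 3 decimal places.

At equilibrium c(h−p*) = e, so h = p* + e/c.
h = 0.49 + 0.12/0.71 = 0.49 + 0.1690 = 0.6590.

0.659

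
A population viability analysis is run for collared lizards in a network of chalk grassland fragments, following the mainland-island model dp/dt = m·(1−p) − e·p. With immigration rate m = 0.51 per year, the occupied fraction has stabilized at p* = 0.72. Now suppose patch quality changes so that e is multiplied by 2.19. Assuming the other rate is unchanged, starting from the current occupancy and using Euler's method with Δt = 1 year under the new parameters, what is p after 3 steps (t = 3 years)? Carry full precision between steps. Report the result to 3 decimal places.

0.540

Balance m(1−p*) = e·p* gives e = m(1−p*)/p* = 0.51×0.28000/0.72000 = 0.19833.
Starting from p₀ = 0.72000; update p ← p + (dp/dt)·Δt with the new parameters.
step 1: Δp = -0.16993, p = 0.55007
step 2: Δp = -0.00946, p = 0.54061
step 3: Δp = -0.00053, p = 0.54009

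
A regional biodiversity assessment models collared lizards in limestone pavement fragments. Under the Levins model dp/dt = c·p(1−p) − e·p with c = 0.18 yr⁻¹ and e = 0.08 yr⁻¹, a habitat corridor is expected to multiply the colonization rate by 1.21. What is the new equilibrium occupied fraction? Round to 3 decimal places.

0.633

Before: p* = 1 − 0.08/0.18 = 0.5556.
After the change, c = 0.2178, e = 0.08, so p* = 1 − 0.08/0.2178 = 0.6327.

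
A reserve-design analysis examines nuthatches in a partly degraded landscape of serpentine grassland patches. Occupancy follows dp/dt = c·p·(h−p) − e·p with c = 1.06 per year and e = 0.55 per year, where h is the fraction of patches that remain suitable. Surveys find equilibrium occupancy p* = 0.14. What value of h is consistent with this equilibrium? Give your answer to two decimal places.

0.66

At equilibrium c(h−p*) = e, so h = p* + e/c.
h = 0.14 + 0.55/1.06 = 0.14 + 0.5189 = 0.6589.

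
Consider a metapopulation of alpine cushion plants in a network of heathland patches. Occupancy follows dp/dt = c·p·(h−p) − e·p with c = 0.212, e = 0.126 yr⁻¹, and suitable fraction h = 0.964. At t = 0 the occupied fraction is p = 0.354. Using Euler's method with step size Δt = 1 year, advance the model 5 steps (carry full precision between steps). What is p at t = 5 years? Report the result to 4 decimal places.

0.3591

Update rule: p ← p + [c·p·(h−p) − e·p]·Δt with Δt = 1.
step 1: Δp = +0.00118, p = 0.35518
step 2: Δp = +0.00109, p = 0.35627
step 3: Δp = +0.00101, p = 0.35728
step 4: Δp = +0.00094, p = 0.35822
step 5: Δp = +0.00087, p = 0.35908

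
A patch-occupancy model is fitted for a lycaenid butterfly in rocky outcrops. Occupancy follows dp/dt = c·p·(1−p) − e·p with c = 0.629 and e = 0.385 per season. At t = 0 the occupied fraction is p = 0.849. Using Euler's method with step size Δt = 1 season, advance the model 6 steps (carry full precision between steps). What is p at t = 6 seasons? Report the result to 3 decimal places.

0.421

Update rule: p ← p + [c·p·(1−p) − e·p]·Δt with Δt = 1.
t = 1: p = 0.84900 + (-0.24623) = 0.60277
t = 2: p = 0.60277 + (-0.08146) = 0.52131
t = 3: p = 0.52131 + (-0.04374) = 0.47757
t = 4: p = 0.47757 + (-0.02693) = 0.45064
t = 5: p = 0.45064 + (-0.01778) = 0.43286
t = 6: p = 0.43286 + (-0.01224) = 0.42062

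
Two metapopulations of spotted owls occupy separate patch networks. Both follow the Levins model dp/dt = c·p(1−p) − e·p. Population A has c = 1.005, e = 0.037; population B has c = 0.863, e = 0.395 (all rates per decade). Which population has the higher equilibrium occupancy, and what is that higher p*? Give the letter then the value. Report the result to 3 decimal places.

A, 0.963

A: p*_A = 1 − 0.037/1.005 = 0.9632.
B: p*_B = 1 − 0.395/0.863 = 0.5423.
A is higher at 0.9632.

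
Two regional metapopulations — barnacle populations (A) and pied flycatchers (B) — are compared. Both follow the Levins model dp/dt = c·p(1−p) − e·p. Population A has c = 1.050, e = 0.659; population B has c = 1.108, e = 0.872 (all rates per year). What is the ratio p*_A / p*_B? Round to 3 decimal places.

1.748

A: p*_A = 1 − 0.659/1.050 = 0.3724.
B: p*_B = 1 − 0.872/1.108 = 0.2130.
p*_A / p*_B = 0.3724/0.2130 = 1.7483.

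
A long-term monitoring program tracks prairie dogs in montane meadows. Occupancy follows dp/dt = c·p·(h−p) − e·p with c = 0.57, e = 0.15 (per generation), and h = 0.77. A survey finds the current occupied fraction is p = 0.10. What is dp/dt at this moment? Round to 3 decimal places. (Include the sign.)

Colonization term: c·p·(h−p) = 0.57×0.10×0.6700 = 0.03819.
Extinction term: e·p = 0.01500.
dp/dt = 0.03819 − 0.01500 = 0.02319.

0.023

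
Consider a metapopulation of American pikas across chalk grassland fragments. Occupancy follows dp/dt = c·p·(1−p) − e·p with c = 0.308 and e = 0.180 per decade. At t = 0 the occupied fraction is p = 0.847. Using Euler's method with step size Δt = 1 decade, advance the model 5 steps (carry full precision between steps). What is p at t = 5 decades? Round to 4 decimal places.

Update rule: p ← p + [c·p·(1−p) − e·p]·Δt with Δt = 1.
  1  |  dp/dt·Δt = -0.112546  |  p_1 = 0.734454
  2  |  dp/dt·Δt = -0.072132  |  p_2 = 0.662322
  3  |  dp/dt·Δt = -0.050333  |  p_3 = 0.611989
  4  |  dp/dt·Δt = -0.037021  |  p_4 = 0.574968
  5  |  dp/dt·Δt = -0.028225  |  p_5 = 0.546743

0.5467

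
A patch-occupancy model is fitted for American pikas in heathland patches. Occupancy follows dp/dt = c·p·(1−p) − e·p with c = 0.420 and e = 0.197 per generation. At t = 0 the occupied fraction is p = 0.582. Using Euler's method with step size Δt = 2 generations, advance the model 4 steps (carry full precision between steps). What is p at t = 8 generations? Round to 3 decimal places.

Update rule: p ← p + [c·p·(1−p) − e·p]·Δt with Δt = 2.
  1  |  dp/dt·Δt = -0.024956  |  p_1 = 0.557044
  2  |  dp/dt·Δt = -0.012209  |  p_2 = 0.544835
  3  |  dp/dt·Δt = -0.006354  |  p_3 = 0.538482
  4  |  dp/dt·Δt = -0.003406  |  p_4 = 0.535076

0.535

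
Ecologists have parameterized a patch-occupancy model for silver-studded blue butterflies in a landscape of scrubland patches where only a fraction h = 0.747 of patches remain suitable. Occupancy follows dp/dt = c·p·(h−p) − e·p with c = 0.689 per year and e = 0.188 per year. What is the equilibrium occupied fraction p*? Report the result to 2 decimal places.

0.47

Setting dp/dt = 0 and dividing by p* gives c·(h−p*) = e.
So p* = h − e/c = 0.747 − 0.188/0.689 = 0.747 − 0.2729 = 0.4741.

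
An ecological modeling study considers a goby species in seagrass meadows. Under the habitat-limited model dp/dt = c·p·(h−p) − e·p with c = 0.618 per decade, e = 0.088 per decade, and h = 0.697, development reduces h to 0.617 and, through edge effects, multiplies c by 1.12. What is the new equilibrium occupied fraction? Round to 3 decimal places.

Before: p* = h − e/c = 0.697 − 0.088/0.618 = 0.697 − 0.1424 = 0.5546.
After: c = 0.69216, e = 0.088, h = 0.617; p* = 0.617 − 0.088/0.69216 = 0.4899.

0.490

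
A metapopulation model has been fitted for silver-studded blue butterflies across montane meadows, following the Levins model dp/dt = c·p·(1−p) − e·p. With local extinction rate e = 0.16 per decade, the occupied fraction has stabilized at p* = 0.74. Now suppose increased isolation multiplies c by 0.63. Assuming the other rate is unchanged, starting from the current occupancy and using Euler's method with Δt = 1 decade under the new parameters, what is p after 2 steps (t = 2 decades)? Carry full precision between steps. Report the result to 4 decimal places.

Balance c(1−p*) = e gives c = e/(1 − 0.74000) = 0.16/0.26000 = 0.61538.
Starting from p₀ = 0.74000; update p ← p + (dp/dt)·Δt with the new parameters.
  1  |  dp/dt·Δt = -0.043808  |  p_1 = 0.696192
  2  |  dp/dt·Δt = -0.029390  |  p_2 = 0.666802

0.6668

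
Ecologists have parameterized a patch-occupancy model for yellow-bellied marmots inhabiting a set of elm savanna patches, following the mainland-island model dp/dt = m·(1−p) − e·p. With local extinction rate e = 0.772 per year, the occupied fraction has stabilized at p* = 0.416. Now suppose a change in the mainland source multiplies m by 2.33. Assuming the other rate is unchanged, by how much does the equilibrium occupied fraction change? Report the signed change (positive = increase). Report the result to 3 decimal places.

Balance m(1−p*) = e·p* gives m = e·p*/(1−p*) = 0.772×0.41600/0.58400 = 0.54992.
New p* = m/(m+e) = 1.28131/(1.28131+0.77200) = 0.62402.
Δp* = 0.62402 − 0.41600 = +0.20802.

0.208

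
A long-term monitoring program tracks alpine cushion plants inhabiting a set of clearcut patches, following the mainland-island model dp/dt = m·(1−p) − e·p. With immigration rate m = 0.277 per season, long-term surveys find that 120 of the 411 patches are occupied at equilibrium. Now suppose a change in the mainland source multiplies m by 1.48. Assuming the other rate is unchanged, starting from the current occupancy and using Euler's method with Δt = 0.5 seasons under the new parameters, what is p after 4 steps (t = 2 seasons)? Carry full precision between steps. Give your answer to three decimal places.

0.375

Observed p* = 120/411 = 0.29197.
Balance m(1−p*) = e·p* gives e = m(1−p*)/p* = 0.277×0.70803/0.29197 = 0.67173.
Starting from p₀ = 0.29197; update p ← p + (dp/dt)·Δt with the new parameters.
t = 0.5: p = 0.29197 + (+0.04707) = 0.33904
t = 1: p = 0.33904 + (+0.02161) = 0.36065
t = 1.5: p = 0.36065 + (+0.00992) = 0.37058
t = 2: p = 0.37058 + (+0.00456) = 0.37513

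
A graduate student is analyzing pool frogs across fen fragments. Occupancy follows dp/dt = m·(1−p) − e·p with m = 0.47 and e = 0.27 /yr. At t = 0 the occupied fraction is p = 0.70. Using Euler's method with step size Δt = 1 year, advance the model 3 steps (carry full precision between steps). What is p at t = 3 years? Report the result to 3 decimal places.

Update rule: p ← p + [m·(1−p) − e·p]·Δt with Δt = 1.
  1  |  dp/dt·Δt = -0.048000  |  p_1 = 0.652000
  2  |  dp/dt·Δt = -0.012480  |  p_2 = 0.639520
  3  |  dp/dt·Δt = -0.003245  |  p_3 = 0.636275

0.636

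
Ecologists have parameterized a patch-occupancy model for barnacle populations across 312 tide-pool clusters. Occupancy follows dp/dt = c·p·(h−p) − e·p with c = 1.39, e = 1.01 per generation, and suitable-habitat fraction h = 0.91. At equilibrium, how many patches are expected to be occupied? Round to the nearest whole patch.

57

p* = h − e/c = 0.91 − 0.7266 = 0.1834.
Expected occupied patches = N × p* = 312 × 0.1834 = 57.21 ≈ 57.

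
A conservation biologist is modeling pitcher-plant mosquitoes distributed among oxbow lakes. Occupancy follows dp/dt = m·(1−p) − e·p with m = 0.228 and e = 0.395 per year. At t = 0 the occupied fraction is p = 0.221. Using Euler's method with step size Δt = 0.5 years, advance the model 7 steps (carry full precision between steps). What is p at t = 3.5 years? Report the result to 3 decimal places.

Update rule: p ← p + [m·(1−p) − e·p]·Δt with Δt = 0.5.
  1  |  dp/dt·Δt = +0.045159  |  p_1 = 0.266159
  2  |  dp/dt·Δt = +0.031092  |  p_2 = 0.297250
  3  |  dp/dt·Δt = +0.021407  |  p_3 = 0.318657
  4  |  dp/dt·Δt = +0.014738  |  p_4 = 0.333395
  5  |  dp/dt·Δt = +0.010147  |  p_5 = 0.343543
  6  |  dp/dt·Δt = +0.006986  |  p_6 = 0.350529
  7  |  dp/dt·Δt = +0.004810  |  p_7 = 0.355339

0.355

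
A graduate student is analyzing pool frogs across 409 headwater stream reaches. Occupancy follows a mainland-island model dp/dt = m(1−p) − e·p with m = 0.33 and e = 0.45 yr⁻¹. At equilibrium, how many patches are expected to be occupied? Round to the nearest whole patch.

p* = m/(m+e) = 0.33/0.7800 = 0.4231.
Expected occupied patches = N × p* = 409 × 0.4231 = 173.04 ≈ 173.

173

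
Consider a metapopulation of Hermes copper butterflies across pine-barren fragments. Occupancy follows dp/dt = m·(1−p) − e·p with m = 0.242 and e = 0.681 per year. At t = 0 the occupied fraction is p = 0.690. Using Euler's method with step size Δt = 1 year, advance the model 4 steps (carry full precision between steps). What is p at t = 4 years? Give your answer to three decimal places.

0.262

Update rule: p ← p + [m·(1−p) − e·p]·Δt with Δt = 1.
step 1: Δp = -0.39487, p = 0.29513
step 2: Δp = -0.03040, p = 0.26473
step 3: Δp = -0.00234, p = 0.26238
step 4: Δp = -0.00018, p = 0.26220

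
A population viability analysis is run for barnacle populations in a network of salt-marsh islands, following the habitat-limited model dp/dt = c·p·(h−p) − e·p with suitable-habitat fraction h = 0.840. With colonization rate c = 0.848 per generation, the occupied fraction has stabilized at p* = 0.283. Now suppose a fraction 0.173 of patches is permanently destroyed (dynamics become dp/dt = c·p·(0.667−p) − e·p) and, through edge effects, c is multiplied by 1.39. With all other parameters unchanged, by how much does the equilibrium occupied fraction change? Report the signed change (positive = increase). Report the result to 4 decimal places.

-0.0167

Balance c(h−p*) = e gives e = 0.848×(0.84 − 0.28300) = 0.47234.
New p* = 0.667 − e/c = 0.667 − 0.47234/1.17872 = 0.26628.
Δp* = 0.26628 − 0.28300 = -0.01672.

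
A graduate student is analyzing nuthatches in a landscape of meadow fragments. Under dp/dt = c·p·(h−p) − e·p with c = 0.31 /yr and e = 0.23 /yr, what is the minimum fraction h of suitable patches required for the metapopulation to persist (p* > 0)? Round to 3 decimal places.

p* = h − e/c is positive only when h > e/c.
h_min = e/c = 0.23/0.31 = 0.7419.

0.742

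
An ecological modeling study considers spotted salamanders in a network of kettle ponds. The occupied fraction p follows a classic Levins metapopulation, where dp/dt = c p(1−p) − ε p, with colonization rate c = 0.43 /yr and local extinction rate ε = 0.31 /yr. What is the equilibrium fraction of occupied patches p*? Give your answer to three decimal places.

0.279

At equilibrium, colonization balances extinction: c·p*·(1−p*) = ε·p*.
So p* = 1 − ε/c = 1 − 0.31/0.43 = 1 − 0.7209 = 0.2791.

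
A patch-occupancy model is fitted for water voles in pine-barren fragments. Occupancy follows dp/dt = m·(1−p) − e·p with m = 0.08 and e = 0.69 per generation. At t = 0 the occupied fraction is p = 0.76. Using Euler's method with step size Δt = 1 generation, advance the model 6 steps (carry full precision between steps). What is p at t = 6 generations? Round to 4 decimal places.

0.1040

Update rule: p ← p + [m·(1−p) − e·p]·Δt with Δt = 1.
  1  |  dp/dt·Δt = -0.505200  |  p_1 = 0.254800
  2  |  dp/dt·Δt = -0.116196  |  p_2 = 0.138604
  3  |  dp/dt·Δt = -0.026725  |  p_3 = 0.111879
  4  |  dp/dt·Δt = -0.006147  |  p_4 = 0.105732
  5  |  dp/dt·Δt = -0.001414  |  p_5 = 0.104318
  6  |  dp/dt·Δt = -0.000325  |  p_6 = 0.103993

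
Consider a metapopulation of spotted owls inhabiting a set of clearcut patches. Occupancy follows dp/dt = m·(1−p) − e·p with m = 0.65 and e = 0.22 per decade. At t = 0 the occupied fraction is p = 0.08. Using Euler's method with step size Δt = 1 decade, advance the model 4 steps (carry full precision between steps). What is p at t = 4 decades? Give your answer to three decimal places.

Update rule: p ← p + [m·(1−p) − e·p]·Δt with Δt = 1.
  1  |  dp/dt·Δt = +0.580400  |  p_1 = 0.660400
  2  |  dp/dt·Δt = +0.075452  |  p_2 = 0.735852
  3  |  dp/dt·Δt = +0.009809  |  p_3 = 0.745661
  4  |  dp/dt·Δt = +0.001275  |  p_4 = 0.746936

0.747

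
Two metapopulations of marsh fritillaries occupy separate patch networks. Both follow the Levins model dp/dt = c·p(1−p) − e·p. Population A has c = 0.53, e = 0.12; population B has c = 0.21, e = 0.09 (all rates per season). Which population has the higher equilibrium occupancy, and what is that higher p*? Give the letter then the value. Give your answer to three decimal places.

A: p*_A = 1 − 0.12/0.53 = 0.7736.
B: p*_B = 1 − 0.09/0.21 = 0.5714.
A is higher at 0.7736.

A, 0.774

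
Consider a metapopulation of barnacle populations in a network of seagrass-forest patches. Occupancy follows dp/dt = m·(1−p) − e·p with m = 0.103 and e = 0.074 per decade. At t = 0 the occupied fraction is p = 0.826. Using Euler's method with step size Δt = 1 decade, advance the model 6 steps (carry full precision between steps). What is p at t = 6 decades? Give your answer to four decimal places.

Update rule: p ← p + [m·(1−p) − e·p]·Δt with Δt = 1.
  1  |  dp/dt·Δt = -0.043202  |  p_1 = 0.782798
  2  |  dp/dt·Δt = -0.035555  |  p_2 = 0.747243
  3  |  dp/dt·Δt = -0.029262  |  p_3 = 0.717981
  4  |  dp/dt·Δt = -0.024083  |  p_4 = 0.693898
  5  |  dp/dt·Δt = -0.019820  |  p_5 = 0.674078
  6  |  dp/dt·Δt = -0.016312  |  p_6 = 0.657766

0.6578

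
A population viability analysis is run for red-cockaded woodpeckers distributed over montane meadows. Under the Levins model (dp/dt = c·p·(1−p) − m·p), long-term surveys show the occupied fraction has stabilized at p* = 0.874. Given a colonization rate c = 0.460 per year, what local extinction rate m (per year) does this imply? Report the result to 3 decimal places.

0.058

At equilibrium c(1−p*) = m.
m = 0.460 × (1 − 0.874) = 0.460 × 0.1260 = 0.0580.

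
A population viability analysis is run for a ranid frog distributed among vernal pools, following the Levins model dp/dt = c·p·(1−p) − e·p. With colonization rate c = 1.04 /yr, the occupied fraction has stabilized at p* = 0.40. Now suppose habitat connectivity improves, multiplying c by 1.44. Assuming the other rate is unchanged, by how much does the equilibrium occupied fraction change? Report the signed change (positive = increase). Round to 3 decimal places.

Balance c(1−p*) = e gives e = 1.04×(1 − 0.40000) = 0.62400.
New p* = 1 − e/c = 1 − 0.62400/1.49760 = 0.58333.
Δp* = 0.58333 − 0.40000 = +0.18333.

0.183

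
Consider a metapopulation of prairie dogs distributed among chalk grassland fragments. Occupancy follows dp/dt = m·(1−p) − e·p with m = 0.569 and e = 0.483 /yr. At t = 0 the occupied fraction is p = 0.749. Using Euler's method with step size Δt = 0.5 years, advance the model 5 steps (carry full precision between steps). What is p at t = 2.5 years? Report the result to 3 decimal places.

Update rule: p ← p + [m·(1−p) − e·p]·Δt with Δt = 0.5.
t = 0.5: p = 0.74900 + (-0.10947) = 0.63953
t = 1: p = 0.63953 + (-0.05189) = 0.58764
t = 1.5: p = 0.58764 + (-0.02460) = 0.56304
t = 2: p = 0.56304 + (-0.01166) = 0.55138
t = 2.5: p = 0.55138 + (-0.00553) = 0.54585

0.546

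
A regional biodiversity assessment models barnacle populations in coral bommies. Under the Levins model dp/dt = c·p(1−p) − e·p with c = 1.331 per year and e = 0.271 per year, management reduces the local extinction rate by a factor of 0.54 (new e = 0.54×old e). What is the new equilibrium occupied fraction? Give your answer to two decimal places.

0.89

Before: p* = 1 − 0.271/1.331 = 0.7964.
After the change, c = 1.331, e = 0.14634, so p* = 1 − 0.14634/1.331 = 0.8901.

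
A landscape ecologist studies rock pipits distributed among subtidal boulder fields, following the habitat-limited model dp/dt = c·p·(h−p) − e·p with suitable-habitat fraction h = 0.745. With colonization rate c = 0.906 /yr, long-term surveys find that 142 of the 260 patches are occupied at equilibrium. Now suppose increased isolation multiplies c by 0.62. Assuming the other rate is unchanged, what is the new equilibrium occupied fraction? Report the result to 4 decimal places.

Observed p* = 142/260 = 0.54615.
Balance c(h−p*) = e gives e = 0.906×(0.745 − 0.54615) = 0.18016.
New p* = 0.745 − e/c = 0.745 − 0.18016/0.56172 = 0.42427.

0.4243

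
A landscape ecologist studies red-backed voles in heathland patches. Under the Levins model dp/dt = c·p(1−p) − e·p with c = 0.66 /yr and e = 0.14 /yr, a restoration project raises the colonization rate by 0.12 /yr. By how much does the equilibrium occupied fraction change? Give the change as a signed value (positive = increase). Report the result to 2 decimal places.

Before: p* = 1 − 0.14/0.66 = 0.7879.
After the change, c = 0.78, e = 0.14, so p* = 1 − 0.14/0.78 = 0.8205.
Δp* = 0.8205 − 0.7879 = +0.0326.

0.03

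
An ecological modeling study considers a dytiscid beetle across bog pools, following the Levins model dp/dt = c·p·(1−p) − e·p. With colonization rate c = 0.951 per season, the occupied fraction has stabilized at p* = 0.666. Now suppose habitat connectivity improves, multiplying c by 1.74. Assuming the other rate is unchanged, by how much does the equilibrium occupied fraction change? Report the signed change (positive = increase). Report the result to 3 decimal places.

Balance c(1−p*) = e gives e = 0.951×(1 − 0.66600) = 0.31763.
New p* = 1 − e/c = 1 − 0.31763/1.65474 = 0.80805.
Δp* = 0.80805 − 0.66600 = +0.14205.

0.142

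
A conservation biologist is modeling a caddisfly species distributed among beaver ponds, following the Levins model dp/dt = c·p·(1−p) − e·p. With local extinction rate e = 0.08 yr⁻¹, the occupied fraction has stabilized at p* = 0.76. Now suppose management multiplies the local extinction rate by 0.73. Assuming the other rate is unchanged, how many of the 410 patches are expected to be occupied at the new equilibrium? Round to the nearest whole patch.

Balance c(1−p*) = e gives c = e/(1 − 0.76000) = 0.08/0.24000 = 0.33333.
New p* = 1 − e/c = 1 − 0.05840/0.33333 = 0.82480.
Expected occupied = 410 × 0.82480 = 338.17 ≈ 338.

338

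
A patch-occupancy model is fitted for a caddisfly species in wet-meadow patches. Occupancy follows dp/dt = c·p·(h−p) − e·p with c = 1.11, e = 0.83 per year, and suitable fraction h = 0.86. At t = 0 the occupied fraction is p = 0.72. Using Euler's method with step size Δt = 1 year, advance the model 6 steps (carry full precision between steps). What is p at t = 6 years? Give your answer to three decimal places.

Update rule: p ← p + [c·p·(h−p) − e·p]·Δt with Δt = 1.
step 1: Δp = -0.48571, p = 0.23429
step 2: Δp = -0.03174, p = 0.20255
step 3: Δp = -0.02030, p = 0.18225
step 4: Δp = -0.01416, p = 0.16809
step 5: Δp = -0.01042, p = 0.15767
step 6: Δp = -0.00795, p = 0.14972

0.150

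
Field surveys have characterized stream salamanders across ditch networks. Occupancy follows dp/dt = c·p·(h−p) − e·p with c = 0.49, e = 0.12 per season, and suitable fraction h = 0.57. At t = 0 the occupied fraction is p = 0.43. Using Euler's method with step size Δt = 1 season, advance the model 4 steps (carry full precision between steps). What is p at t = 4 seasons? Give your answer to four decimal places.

Update rule: p ← p + [c·p·(h−p) − e·p]·Δt with Δt = 1.
t = 1: p = 0.43000 + (-0.02210) = 0.40790
t = 2: p = 0.40790 + (-0.01655) = 0.39135
t = 3: p = 0.39135 + (-0.01270) = 0.37865
t = 4: p = 0.37865 + (-0.00993) = 0.36871

0.3687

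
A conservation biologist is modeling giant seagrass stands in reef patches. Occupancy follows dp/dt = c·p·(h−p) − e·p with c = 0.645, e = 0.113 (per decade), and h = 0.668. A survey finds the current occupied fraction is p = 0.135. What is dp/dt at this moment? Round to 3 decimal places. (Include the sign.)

Colonization term: c·p·(h−p) = 0.645×0.135×0.5330 = 0.04641.
Extinction term: e·p = 0.01526.
dp/dt = 0.04641 − 0.01526 = 0.03116.

0.031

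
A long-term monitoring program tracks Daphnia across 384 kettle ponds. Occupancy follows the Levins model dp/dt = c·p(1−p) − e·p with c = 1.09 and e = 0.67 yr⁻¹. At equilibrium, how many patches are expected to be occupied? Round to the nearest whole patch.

148

p* = 1 − e/c = 1 − 0.67/1.09 = 0.3853.
Expected occupied patches = N × p* = 384 × 0.3853 = 147.96 ≈ 148.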